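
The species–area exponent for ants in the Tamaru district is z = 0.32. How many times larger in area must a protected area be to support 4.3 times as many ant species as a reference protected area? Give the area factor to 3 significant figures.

(A₂/A₁)^0.32 = 4.3, so A₂/A₁ = 4.3^(1/0.32) = 4.3^3.125
ln(A₂/A₁) = ln 4.3 / 0.32 = 1.4586 / 0.32 = 4.5582
A₂/A₁ = e^4.5582 ≈ 95.41

95.4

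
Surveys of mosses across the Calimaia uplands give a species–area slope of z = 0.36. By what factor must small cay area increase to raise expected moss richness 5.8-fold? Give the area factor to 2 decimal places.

132.02

(A₂/A₁)^0.36 = 5.8, so A₂/A₁ = 5.8^(1/0.36) = 5.8^2.778
ln(A₂/A₁) = ln 5.8 / 0.36 = 1.7579 / 0.36 = 4.8829
A₂/A₁ = e^4.8829 ≈ 132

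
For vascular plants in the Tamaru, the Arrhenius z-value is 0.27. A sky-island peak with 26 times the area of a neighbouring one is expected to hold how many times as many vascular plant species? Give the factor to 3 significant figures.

2.41

S₂/S₁ = (A₂/A₁)^z = 26^0.27
ln(S₂/S₁) = 0.27 × ln 26 = 0.27 × 3.2581 = 0.8797
S₂/S₁ = e^0.8797 ≈ 2.41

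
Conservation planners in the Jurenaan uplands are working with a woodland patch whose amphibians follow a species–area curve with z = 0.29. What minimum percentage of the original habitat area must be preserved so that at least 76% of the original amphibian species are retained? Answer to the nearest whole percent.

39%

Need (A_new/A_old)^0.29 = 0.76, so A_new/A_old = 0.76^(1/0.29) = 0.76^3.448
ln(A_new/A_old) = ln 0.76 / 0.29 = -0.2744 / 0.29 = -0.9463
A_new/A_old = e^-0.9463 ≈ 0.3882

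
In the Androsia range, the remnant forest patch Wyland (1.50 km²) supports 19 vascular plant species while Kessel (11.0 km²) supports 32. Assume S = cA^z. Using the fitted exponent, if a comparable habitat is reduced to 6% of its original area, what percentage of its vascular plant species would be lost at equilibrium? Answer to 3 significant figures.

z = ln(32/19) / ln(11/1.5) = 0.5213 / 1.9924 = 0.2616
S_new/S_old = (A_new/A_old)^z = 0.06^0.2616 = exp(0.2616 × -2.8134) = 0.479
Fraction lost = 1 − 0.479 = 0.521

52.1%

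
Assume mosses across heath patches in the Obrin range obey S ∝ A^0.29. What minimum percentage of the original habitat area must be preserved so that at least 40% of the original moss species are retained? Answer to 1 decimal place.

Need (A_new/A_old)^0.29 = 0.4, so A_new/A_old = 0.4^(1/0.29) = 0.4^3.448
ln(A_new/A_old) = ln 0.4 / 0.29 = -0.9163 / 0.29 = -3.1596
A_new/A_old = e^-3.1596 ≈ 0.04244

4.2%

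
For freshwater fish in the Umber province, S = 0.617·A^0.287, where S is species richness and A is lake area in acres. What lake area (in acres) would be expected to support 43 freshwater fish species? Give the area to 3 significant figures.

43 = 0.617 × A^0.287  ⇒  A^0.287 = 43/0.617 = 69.69
ln A = ln(69.69) / 0.287 = 4.2441 / 0.287 = 14.7878
A = e^14.7878 ≈ 2643878 acres

2640000 acres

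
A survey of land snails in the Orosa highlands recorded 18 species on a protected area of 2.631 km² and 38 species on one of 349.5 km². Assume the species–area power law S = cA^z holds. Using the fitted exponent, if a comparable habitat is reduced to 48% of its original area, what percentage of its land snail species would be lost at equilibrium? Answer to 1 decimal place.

z = ln(38/18) / ln(349.5/2.631) = 0.7472 / 4.8891 = 0.1528
S_new/S_old = (A_new/A_old)^z = 0.48^0.1528 = exp(0.1528 × -0.7340) = 0.8939
Fraction lost = 1 − 0.8939 = 0.1061

10.6%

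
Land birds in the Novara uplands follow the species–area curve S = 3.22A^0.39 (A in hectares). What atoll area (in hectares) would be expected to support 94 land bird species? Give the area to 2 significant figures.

5700 hectares

94 = 3.22 × A^0.39  ⇒  A^0.39 = 94/3.22 = 29.19
ln A = ln(29.19) / 0.39 = 3.3739 / 0.39 = 8.6511
A = e^8.6511 ≈ 5716 hectares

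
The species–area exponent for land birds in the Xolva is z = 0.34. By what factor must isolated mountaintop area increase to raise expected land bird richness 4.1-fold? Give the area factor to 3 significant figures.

(A₂/A₁)^0.34 = 4.1, so A₂/A₁ = 4.1^(1/0.34) = 4.1^2.941
ln(A₂/A₁) = ln 4.1 / 0.34 = 1.4110 / 0.34 = 4.1500
A₂/A₁ = e^4.1500 ≈ 63.43

63.4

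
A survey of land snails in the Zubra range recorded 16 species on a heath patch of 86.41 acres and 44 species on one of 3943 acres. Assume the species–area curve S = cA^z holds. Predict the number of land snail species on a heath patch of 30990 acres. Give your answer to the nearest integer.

76

z = ln(44/16) / ln(3943/86.41) = 1.0116 / 3.8206 = 0.2648
c = 16 / 86.41^0.2648 = 16 / 3.257 = 4.913
S₃ = 4.913 × 30990^0.2648 = 4.913 × 15.46 ≈ 75.95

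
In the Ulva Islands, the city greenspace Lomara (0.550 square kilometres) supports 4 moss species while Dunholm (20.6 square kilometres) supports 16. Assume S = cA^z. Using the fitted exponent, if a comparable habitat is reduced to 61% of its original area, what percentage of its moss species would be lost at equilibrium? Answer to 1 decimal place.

17.2%

z = ln(16/4) / ln(20.6/0.55) = 1.3863 / 3.6231 = 0.3826
S_new/S_old = (A_new/A_old)^z = 0.61^0.3826 = exp(0.3826 × -0.4943) = 0.8277
Fraction lost = 1 − 0.8277 = 0.1723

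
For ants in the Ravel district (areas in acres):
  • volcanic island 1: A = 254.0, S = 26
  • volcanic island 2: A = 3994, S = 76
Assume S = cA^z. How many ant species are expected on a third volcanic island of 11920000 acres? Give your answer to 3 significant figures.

z = ln(76/26) / ln(3994/254) = 1.0726 / 2.7552 = 0.3893
c = 26 / 254^0.3893 = 26 / 8.634 = 3.011
S₃ = 3.011 × 11920000^0.3893 = 3.011 × 568.7 ≈ 1712

1710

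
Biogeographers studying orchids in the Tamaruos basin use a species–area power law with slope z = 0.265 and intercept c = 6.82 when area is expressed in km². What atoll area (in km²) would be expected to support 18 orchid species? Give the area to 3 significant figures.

39.0 km²

18 = 6.82 × A^0.265  ⇒  A^0.265 = 18/6.82 = 2.639
ln A = ln(2.639) / 0.265 = 0.9705 / 0.265 = 3.6623
A = e^3.6623 ≈ 38.95 km²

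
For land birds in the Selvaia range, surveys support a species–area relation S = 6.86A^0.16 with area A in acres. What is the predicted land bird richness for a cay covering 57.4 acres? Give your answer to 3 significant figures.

13.1

S = 6.86 × 57.4^0.16 = 6.86 × 1.912 ≈ 13.11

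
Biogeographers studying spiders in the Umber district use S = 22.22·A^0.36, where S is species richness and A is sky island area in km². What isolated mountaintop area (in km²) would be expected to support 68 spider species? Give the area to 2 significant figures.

22 km²

68 = 22.22 × A^0.36  ⇒  A^0.36 = 68/22.22 = 3.06
ln A = ln(3.06) / 0.36 = 1.1185 / 0.36 = 3.1070
A = e^3.1070 ≈ 22.35 km²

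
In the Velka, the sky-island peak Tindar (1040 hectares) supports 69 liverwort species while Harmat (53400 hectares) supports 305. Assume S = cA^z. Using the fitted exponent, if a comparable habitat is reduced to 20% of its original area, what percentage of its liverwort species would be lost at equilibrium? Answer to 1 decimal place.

z = ln(305/69) / ln(53400/1040) = 1.4862 / 3.9386 = 0.3773
S_new/S_old = (A_new/A_old)^z = 0.2^0.3773 = exp(0.3773 × -1.6094) = 0.5448
Fraction lost = 1 − 0.5448 = 0.4552

45.5%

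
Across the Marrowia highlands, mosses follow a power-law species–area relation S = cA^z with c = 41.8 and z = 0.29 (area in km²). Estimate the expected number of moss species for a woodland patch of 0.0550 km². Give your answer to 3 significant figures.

18.0

S = 41.8 × 0.055^0.29
ln S = ln 41.8 + 0.29 × ln 0.055 = 3.7329 + 0.29 × -2.9004 = 2.8918
S = e^2.8918 ≈ 18.03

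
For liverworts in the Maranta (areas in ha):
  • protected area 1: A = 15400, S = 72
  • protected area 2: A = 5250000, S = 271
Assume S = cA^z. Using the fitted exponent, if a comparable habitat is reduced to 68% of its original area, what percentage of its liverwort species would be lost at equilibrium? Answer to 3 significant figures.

z = ln(271/72) / ln(5250000/15400) = 1.3255 / 5.8316 = 0.2273
S_new/S_old = (A_new/A_old)^z = 0.68^0.2273 = exp(0.2273 × -0.3857) = 0.9161
Fraction lost = 1 − 0.9161 = 0.08392

8.39%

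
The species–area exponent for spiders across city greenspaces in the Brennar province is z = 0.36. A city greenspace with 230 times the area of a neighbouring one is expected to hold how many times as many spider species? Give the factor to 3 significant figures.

S₂/S₁ = (A₂/A₁)^z = 230^0.36
ln(S₂/S₁) = 0.36 × ln 230 = 0.36 × 5.4381 = 1.9577
S₂/S₁ = e^1.9577 ≈ 7.083

7.08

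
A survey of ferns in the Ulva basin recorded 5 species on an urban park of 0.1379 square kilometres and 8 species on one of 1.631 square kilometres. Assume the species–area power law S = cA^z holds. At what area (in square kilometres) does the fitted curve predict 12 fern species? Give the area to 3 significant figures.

13.7 square kilometres

z = ln(8/5) / ln(1.631/0.1379) = 0.4700 / 2.4704 = 0.1903
c = 5 / 0.1379^0.1903 = 5 / 0.686 = 7.289
A = (12/7.289)^(1/0.1903) ⇒ ln A = ln(1.646)/0.1903 = 2.6204
A = e^2.6204 ≈ 13.74 square kilometres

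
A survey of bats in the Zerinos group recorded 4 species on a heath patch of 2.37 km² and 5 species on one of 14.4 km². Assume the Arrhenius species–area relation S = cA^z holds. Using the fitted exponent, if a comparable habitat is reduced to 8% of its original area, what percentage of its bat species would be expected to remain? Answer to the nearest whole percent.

73%

z = ln(5/4) / ln(14.4/2.37) = 0.2231 / 1.8043 = 0.1237
S_new/S_old = (A_new/A_old)^z = 0.08^0.1237 = exp(0.1237 × -2.5257) = 0.7317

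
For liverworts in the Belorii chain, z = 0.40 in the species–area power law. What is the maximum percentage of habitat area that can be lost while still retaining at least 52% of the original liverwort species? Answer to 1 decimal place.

Need (A_new/A_old)^0.4 = 0.52, so A_new/A_old = 0.52^(1/0.4) = 0.52^2.5
ln(A_new/A_old) = ln 0.52 / 0.4 = -0.6539 / 0.4 = -1.6348
A_new/A_old = e^-1.6348 ≈ 0.195
Fraction that can be lost = 1 − 0.195 = 0.805

80.5%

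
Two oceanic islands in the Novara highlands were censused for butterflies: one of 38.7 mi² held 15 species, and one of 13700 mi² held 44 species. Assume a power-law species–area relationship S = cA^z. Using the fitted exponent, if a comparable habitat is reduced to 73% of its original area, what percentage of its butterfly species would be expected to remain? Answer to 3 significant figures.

z = ln(44/15) / ln(13700/38.7) = 1.0761 / 5.8693 = 0.1834
S_new/S_old = (A_new/A_old)^z = 0.73^0.1834 = exp(0.1834 × -0.3147) = 0.9439

94.4%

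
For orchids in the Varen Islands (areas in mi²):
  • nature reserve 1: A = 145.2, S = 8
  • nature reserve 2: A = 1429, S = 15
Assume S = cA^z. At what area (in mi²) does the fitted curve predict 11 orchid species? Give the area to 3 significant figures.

462 mi²

z = ln(15/8) / ln(1429/145.2) = 0.6286 / 2.2866 = 0.2749
c = 8 / 145.2^0.2749 = 8 / 3.93 = 2.036
A = (11/2.036)^(1/0.2749) ⇒ ln A = ln(5.403)/0.2749 = 6.1365
A = e^6.1365 ≈ 462.4 mi²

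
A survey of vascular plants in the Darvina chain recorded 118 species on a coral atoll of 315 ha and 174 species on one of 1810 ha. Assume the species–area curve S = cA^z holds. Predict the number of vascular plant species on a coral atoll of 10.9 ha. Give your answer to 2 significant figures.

z = ln(174/118) / ln(1810/315) = 0.3884 / 1.7485 = 0.2221
c = 118 / 315^0.2221 = 118 / 3.588 = 32.88
S₃ = 32.88 × 10.9^0.2221 = 32.88 × 1.7 ≈ 55.9

56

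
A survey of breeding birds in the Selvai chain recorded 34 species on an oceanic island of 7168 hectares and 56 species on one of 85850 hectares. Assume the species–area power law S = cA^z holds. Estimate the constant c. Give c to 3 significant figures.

5.71

z = ln(S₂/S₁) / ln(A₂/A₁) = ln(56/34) / ln(85850/7168) = 0.4990 / 2.4830 = 0.2010
c = S₁ / A₁^z = 34 / 7168^0.2010 = 34 / 5.954 = 5.711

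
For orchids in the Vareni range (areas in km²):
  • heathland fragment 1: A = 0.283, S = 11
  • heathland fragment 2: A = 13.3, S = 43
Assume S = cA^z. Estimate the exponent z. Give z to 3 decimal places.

0.354

Taking logs: ln S = ln c + z ln A, so z = (ln S₂ − ln S₁)/(ln A₂ − ln A₁).
z = ln(43/11) / ln(13.3/0.283) = ln(3.909) / ln(47) = 1.3633 / 3.8501 = 0.3541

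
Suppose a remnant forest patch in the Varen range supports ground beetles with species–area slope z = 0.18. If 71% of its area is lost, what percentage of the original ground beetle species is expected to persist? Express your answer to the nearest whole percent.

80%

S_new/S_old = (A_new/A_old)^z = 0.29^0.18
= exp(0.18 × ln 0.29) = exp(0.18 × -1.2379) = exp(-0.2228) ≈ 0.8003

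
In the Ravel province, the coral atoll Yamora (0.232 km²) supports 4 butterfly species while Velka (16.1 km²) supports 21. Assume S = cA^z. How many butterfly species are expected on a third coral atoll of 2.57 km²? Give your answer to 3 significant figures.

z = ln(21/4) / ln(16.1/0.232) = 1.6582 / 4.2398 = 0.3911
c = 4 / 0.232^0.3911 = 4 / 0.5647 = 7.083
S₃ = 7.083 × 2.57^0.3911 = 7.083 × 1.447 ≈ 10.25

10.2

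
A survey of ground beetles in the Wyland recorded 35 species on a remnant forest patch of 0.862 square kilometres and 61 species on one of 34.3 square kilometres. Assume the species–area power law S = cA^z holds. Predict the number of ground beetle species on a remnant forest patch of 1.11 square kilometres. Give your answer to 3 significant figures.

z = ln(61/35) / ln(34.3/0.862) = 0.5555 / 3.6836 = 0.1508
c = 35 / 0.862^0.1508 = 35 / 0.9779 = 35.79
S₃ = 35.79 × 1.11^0.1508 = 35.79 × 1.016 ≈ 36.36

36.4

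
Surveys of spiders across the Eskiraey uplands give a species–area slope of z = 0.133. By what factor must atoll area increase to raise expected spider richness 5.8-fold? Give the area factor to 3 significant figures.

(A₂/A₁)^0.133 = 5.8, so A₂/A₁ = 5.8^(1/0.133) = 5.8^7.519
ln(A₂/A₁) = ln 5.8 / 0.133 = 1.7579 / 0.133 = 13.2170
A₂/A₁ = e^13.2170 ≈ 549617

550000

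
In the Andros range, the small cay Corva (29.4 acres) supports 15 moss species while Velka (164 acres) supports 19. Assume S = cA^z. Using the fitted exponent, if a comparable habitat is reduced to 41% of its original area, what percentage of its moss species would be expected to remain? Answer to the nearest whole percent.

88%

z = ln(19/15) / ln(164/29.4) = 0.2364 / 1.7189 = 0.1375
S_new/S_old = (A_new/A_old)^z = 0.41^0.1375 = exp(0.1375 × -0.8916) = 0.8846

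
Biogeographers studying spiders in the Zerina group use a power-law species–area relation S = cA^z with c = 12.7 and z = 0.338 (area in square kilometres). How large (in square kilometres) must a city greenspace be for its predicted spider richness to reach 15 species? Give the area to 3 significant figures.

15 = 12.7 × A^0.338  ⇒  A^0.338 = 15/12.7 = 1.181
ln A = ln(1.181) / 0.338 = 0.1664 / 0.338 = 0.4925
A = e^0.4925 ≈ 1.636 square kilometres

1.64 square kilometres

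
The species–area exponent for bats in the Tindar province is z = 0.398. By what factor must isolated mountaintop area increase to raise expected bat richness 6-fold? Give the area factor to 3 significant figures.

90.2

(A₂/A₁)^0.398 = 6, so A₂/A₁ = 6^(1/0.398) = 6^2.513
ln(A₂/A₁) = ln 6 / 0.398 = 1.7918 / 0.398 = 4.5019
A₂/A₁ = e^4.5019 ≈ 90.19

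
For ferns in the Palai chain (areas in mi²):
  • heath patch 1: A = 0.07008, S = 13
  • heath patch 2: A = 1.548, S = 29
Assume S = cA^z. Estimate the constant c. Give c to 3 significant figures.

25.9

z = ln(S₂/S₁) / ln(A₂/A₁) = ln(29/13) / ln(1.548/0.07008) = 0.8023 / 3.0951 = 0.2592
c = S₁ / A₁^z = 13 / 0.07008^0.2592 = 13 / 0.502 = 25.89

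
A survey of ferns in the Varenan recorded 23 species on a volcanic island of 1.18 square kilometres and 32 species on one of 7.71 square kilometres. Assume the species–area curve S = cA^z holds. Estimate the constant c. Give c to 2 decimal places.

z = ln(S₂/S₁) / ln(A₂/A₁) = ln(32/23) / ln(7.71/1.18) = 0.3302 / 1.8770 = 0.1759
c = S₁ / A₁^z = 23 / 1.18^0.1759 = 23 / 1.03 = 22.34

22.34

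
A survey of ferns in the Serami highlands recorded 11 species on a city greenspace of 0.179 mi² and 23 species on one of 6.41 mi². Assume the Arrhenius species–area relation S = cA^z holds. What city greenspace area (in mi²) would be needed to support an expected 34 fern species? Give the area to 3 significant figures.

42.7 mi²

z = ln(23/11) / ln(6.41/0.179) = 0.7376 / 3.5782 = 0.2061
c = 11 / 0.179^0.2061 = 11 / 0.7014 = 15.68
A = (34/15.68)^(1/0.2061) ⇒ ln A = ln(2.168)/0.2061 = 3.7540
A = e^3.7540 ≈ 42.69 mi²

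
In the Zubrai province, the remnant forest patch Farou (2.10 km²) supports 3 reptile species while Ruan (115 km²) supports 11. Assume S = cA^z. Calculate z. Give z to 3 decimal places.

Taking logs: ln S = ln c + z ln A, so z = (ln S₂ − ln S₁)/(ln A₂ − ln A₁).
z = ln(11/3) / ln(115/2.1) = ln(3.667) / ln(54.76) = 1.2993 / 4.0030 = 0.3246

0.325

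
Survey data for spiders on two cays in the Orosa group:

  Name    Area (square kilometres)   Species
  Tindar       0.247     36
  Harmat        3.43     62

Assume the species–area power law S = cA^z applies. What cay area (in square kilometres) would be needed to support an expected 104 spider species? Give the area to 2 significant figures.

42 square kilometres

z = ln(62/36) / ln(3.43/0.247) = 0.5436 / 2.6309 = 0.2066
c = 36 / 0.247^0.2066 = 36 / 0.7491 = 48.06
A = (104/48.06)^(1/0.2066) ⇒ ln A = ln(2.164)/0.2066 = 3.7359
A = e^3.7359 ≈ 41.93 square kilometres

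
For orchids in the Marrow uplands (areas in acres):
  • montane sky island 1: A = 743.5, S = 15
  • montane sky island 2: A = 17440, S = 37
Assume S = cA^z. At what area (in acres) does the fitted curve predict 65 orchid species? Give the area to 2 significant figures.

120000 acres

z = ln(37/15) / ln(17440/743.5) = 0.9029 / 3.1552 = 0.2862
c = 15 / 743.5^0.2862 = 15 / 6.632 = 2.262
A = (65/2.262)^(1/0.2862) ⇒ ln A = ln(28.74)/0.2862 = 11.7356
A = e^11.7356 ≈ 124943 acres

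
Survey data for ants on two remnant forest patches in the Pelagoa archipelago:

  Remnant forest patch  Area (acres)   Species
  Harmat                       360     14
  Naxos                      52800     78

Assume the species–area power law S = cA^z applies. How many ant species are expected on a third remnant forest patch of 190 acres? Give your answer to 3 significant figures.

11.2

z = ln(78/14) / ln(52800/360) = 1.7177 / 4.9882 = 0.3443
c = 14 / 360^0.3443 = 14 / 7.59 = 1.844
S₃ = 1.844 × 190^0.3443 = 1.844 × 6.091 ≈ 11.23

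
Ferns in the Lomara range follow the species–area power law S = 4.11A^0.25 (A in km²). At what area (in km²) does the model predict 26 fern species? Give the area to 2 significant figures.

26 = 4.11 × A^0.25  ⇒  A^0.25 = 26/4.11 = 6.326
ln A = ln(6.326) / 0.25 = 1.8447 / 0.25 = 7.3787
A = e^7.3787 ≈ 1601 km²

1600 km²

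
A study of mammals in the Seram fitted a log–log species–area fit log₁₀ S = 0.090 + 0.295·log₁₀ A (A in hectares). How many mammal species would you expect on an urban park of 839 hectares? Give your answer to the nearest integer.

9

S = 1.23 × 839^0.295
ln S = ln 1.23 + 0.295 × ln 839 = 0.2072 + 0.295 × 6.7322 = 2.1932
S = e^2.1932 ≈ 8.964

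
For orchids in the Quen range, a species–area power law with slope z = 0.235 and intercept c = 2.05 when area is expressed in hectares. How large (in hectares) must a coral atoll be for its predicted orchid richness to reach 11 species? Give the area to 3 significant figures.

11 = 2.05 × A^0.235  ⇒  A^0.235 = 11/2.05 = 5.366
ln A = ln(5.366) / 0.235 = 1.6801 / 0.235 = 7.1492
A = e^7.1492 ≈ 1273 hectares

1270 hectares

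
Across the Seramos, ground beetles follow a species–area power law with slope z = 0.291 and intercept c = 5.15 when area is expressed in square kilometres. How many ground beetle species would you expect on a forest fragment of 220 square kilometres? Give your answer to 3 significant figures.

S = 5.15 × 220^0.291
ln S = ln 5.15 + 0.291 × ln 220 = 1.6390 + 0.291 × 5.3936 = 3.2085
S = e^3.2085 ≈ 24.74

24.7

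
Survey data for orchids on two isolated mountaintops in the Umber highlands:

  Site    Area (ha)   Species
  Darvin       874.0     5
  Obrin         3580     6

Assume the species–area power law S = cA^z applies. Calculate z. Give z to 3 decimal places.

0.129

Taking logs: ln S = ln c + z ln A, so z = (ln S₂ − ln S₁)/(ln A₂ − ln A₁).
z = ln(6/5) / ln(3580/874) = ln(1.2) / ln(4.096) = 0.1823 / 1.4100 = 0.1293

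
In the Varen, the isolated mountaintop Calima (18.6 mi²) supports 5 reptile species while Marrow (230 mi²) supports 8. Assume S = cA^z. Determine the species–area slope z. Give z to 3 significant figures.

Taking logs: ln S = ln c + z ln A, so z = (ln S₂ − ln S₁)/(ln A₂ − ln A₁).
z = ln(8/5) / ln(230/18.6) = ln(1.6) / ln(12.37) = 0.4700 / 2.5149 = 0.1869

0.187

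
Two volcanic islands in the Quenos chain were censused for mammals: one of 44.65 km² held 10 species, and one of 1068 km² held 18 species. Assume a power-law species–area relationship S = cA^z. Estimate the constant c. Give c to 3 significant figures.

4.95

z = ln(S₂/S₁) / ln(A₂/A₁) = ln(18/10) / ln(1068/44.65) = 0.5878 / 3.1747 = 0.1851
c = S₁ / A₁^z = 10 / 44.65^0.1851 = 10 / 2.021 = 4.949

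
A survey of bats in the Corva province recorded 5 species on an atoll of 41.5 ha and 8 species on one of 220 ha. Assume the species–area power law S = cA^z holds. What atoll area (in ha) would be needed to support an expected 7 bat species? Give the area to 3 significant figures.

137 ha

z = ln(8/5) / ln(220/41.5) = 0.4700 / 1.6679 = 0.2818
c = 5 / 41.5^0.2818 = 5 / 2.857 = 1.75
A = (7/1.75)^(1/0.2818) ⇒ ln A = ln(4)/0.2818 = 4.9198
A = e^4.9198 ≈ 137 ha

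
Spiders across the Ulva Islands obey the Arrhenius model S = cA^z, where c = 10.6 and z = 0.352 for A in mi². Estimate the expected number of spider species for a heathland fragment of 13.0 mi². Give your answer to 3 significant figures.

26.1

S = 10.6 × 13^0.352 = 10.6 × 2.467 ≈ 26.15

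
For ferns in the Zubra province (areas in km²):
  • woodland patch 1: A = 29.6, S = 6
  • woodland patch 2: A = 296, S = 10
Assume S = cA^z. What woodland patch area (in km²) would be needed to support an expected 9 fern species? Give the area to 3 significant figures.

z = ln(10/6) / ln(296/29.6) = 0.5108 / 2.3026 = 0.2218
c = 6 / 29.6^0.2218 = 6 / 2.12 = 2.83
A = (9/2.83)^(1/0.2218) ⇒ ln A = ln(3.181)/0.2218 = 5.2154
A = e^5.2154 ≈ 184.1 km²

184 km²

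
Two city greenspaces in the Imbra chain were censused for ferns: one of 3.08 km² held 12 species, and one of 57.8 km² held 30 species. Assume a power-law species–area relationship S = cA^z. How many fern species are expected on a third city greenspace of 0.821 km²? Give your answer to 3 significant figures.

7.94

z = ln(30/12) / ln(57.8/3.08) = 0.9163 / 2.9321 = 0.3125
c = 12 / 3.08^0.3125 = 12 / 1.421 = 8.443
S₃ = 8.443 × 0.821^0.3125 = 8.443 × 0.9402 ≈ 7.938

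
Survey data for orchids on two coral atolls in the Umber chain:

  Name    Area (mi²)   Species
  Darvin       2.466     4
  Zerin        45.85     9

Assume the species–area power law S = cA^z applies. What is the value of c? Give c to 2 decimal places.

3.11

z = ln(S₂/S₁) / ln(A₂/A₁) = ln(9/4) / ln(45.85/2.466) = 0.8109 / 2.9228 = 0.2775
c = S₁ / A₁^z = 4 / 2.466^0.2775 = 4 / 1.285 = 3.114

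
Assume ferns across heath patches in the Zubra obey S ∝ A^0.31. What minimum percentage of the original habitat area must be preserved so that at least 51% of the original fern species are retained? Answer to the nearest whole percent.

Need (A_new/A_old)^0.31 = 0.51, so A_new/A_old = 0.51^(1/0.31) = 0.51^3.226
ln(A_new/A_old) = ln 0.51 / 0.31 = -0.6733 / 0.31 = -2.1721
A_new/A_old = e^-2.1721 ≈ 0.1139

11%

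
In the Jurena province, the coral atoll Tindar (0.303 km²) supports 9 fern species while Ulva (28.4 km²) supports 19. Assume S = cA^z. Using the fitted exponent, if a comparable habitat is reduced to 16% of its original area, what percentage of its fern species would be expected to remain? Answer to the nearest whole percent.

z = ln(19/9) / ln(28.4/0.303) = 0.7472 / 4.5404 = 0.1646
S_new/S_old = (A_new/A_old)^z = 0.16^0.1646 = exp(0.1646 × -1.8326) = 0.7396

74%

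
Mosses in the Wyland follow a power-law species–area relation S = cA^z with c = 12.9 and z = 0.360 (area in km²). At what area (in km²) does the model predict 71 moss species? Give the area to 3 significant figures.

114 km²

71 = 12.9 × A^0.36  ⇒  A^0.36 = 71/12.9 = 5.504
ln A = ln(5.504) / 0.36 = 1.7055 / 0.36 = 4.7374
A = e^4.7374 ≈ 114.1 km²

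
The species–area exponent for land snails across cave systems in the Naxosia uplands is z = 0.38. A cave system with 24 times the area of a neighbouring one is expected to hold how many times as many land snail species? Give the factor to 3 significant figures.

S₂/S₁ = (A₂/A₁)^z = 24^0.38
ln(S₂/S₁) = 0.38 × ln 24 = 0.38 × 3.1781 = 1.2077
S₂/S₁ = e^1.2077 ≈ 3.346

3.35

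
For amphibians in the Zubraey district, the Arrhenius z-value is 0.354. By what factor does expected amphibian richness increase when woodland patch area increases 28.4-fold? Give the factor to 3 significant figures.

3.27

S₂/S₁ = (A₂/A₁)^z = 28.4^0.354
ln(S₂/S₁) = 0.354 × ln 28.4 = 0.354 × 3.3464 = 1.1846
S₂/S₁ = e^1.1846 ≈ 3.269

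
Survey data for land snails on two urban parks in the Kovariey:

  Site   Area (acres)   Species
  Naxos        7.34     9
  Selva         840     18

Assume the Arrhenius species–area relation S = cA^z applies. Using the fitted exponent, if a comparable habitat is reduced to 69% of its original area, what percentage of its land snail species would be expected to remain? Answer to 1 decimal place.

94.7%

z = ln(18/9) / ln(840/7.34) = 0.6931 / 4.7401 = 0.1462
S_new/S_old = (A_new/A_old)^z = 0.69^0.1462 = exp(0.1462 × -0.3711) = 0.9472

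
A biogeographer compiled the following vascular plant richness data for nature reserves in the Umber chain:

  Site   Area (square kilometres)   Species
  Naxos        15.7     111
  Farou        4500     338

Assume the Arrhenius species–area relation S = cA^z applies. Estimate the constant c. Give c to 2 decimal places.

64.56

z = ln(S₂/S₁) / ln(A₂/A₁) = ln(338/111) / ln(4500/15.7) = 1.1135 / 5.6582 = 0.1968
c = S₁ / A₁^z = 111 / 15.7^0.1968 = 111 / 1.719 = 64.56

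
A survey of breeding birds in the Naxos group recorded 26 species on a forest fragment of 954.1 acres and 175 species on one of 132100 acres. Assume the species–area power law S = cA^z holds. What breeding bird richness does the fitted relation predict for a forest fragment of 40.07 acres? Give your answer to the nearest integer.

z = ln(175/26) / ln(132100/954.1) = 1.9067 / 4.9305 = 0.3867
c = 26 / 954.1^0.3867 = 26 / 14.2 = 1.831
S₃ = 1.831 × 40.07^0.3867 = 1.831 × 4.167 ≈ 7.631

8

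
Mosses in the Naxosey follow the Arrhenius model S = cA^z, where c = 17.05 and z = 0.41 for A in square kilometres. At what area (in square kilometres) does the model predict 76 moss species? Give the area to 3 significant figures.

38.3 square kilometres

76 = 17.05 × A^0.41  ⇒  A^0.41 = 76/17.05 = 4.457
ln A = ln(4.457) / 0.41 = 1.4946 / 0.41 = 3.6453
A = e^3.6453 ≈ 38.3 square kilometres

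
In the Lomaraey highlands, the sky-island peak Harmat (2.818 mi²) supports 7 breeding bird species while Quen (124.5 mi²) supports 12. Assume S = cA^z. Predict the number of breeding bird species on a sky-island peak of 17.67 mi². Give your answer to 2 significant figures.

z = ln(12/7) / ln(124.5/2.818) = 0.5390 / 3.7883 = 0.1423
c = 7 / 2.818^0.1423 = 7 / 1.159 = 6.041
S₃ = 6.041 × 17.67^0.1423 = 6.041 × 1.505 ≈ 9.089

9.1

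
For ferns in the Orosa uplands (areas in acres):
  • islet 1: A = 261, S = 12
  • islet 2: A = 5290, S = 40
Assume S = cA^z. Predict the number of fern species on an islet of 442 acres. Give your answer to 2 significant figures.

15

z = ln(40/12) / ln(5290/261) = 1.2040 / 3.0091 = 0.4001
c = 12 / 261^0.4001 = 12 / 9.267 = 1.295
S₃ = 1.295 × 442^0.4001 = 1.295 × 11.44 ≈ 14.82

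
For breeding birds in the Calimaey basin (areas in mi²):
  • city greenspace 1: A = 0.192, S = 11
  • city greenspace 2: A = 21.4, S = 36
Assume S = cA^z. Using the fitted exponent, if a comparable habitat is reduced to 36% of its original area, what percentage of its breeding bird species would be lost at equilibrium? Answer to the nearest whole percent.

23%

z = ln(36/11) / ln(21.4/0.192) = 1.1856 / 4.7137 = 0.2515
S_new/S_old = (A_new/A_old)^z = 0.36^0.2515 = exp(0.2515 × -1.0217) = 0.7734
Fraction lost = 1 − 0.7734 = 0.2266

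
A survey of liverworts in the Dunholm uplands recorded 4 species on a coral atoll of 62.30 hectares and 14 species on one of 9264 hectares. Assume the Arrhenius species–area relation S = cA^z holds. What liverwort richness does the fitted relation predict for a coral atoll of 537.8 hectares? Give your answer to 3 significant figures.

z = ln(14/4) / ln(9264/62.3) = 1.2528 / 5.0019 = 0.2505
c = 4 / 62.3^0.2505 = 4 / 2.815 = 1.421
S₃ = 1.421 × 537.8^0.2505 = 1.421 × 4.829 ≈ 6.863

6.86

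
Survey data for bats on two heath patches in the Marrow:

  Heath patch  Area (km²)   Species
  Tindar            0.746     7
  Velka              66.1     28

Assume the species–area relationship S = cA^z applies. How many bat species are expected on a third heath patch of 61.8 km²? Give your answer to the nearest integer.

z = ln(28/7) / ln(66.1/0.746) = 1.3863 / 4.4842 = 0.3092
c = 7 / 0.746^0.3092 = 7 / 0.9134 = 7.664
S₃ = 7.664 × 61.8^0.3092 = 7.664 × 3.578 ≈ 27.42

27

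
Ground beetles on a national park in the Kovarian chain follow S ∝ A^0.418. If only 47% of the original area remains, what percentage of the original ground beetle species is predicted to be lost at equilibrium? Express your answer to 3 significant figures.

27.1%

S_new/S_old = (A_new/A_old)^z = 0.47^0.418
= exp(0.418 × ln 0.47) = exp(0.418 × -0.7550) = exp(-0.3156) ≈ 0.7294
Fraction lost = 1 − 0.7294 = 0.2706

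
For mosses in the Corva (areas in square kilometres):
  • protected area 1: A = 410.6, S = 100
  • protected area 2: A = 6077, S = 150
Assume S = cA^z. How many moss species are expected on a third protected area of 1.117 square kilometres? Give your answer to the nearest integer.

41

z = ln(150/100) / ln(6077/410.6) = 0.4055 / 2.6946 = 0.1505
c = 100 / 410.6^0.1505 = 100 / 2.473 = 40.43
S₃ = 40.43 × 1.117^0.1505 = 40.43 × 1.017 ≈ 41.11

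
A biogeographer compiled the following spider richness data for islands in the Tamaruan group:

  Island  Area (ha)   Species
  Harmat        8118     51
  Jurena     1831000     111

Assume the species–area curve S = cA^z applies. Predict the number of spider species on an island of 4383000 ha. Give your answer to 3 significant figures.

126

z = ln(111/51) / ln(1831000/8118) = 0.7777 / 5.4185 = 0.1435
c = 51 / 8118^0.1435 = 51 / 3.64 = 14.01
S₃ = 14.01 × 4383000^0.1435 = 14.01 × 8.98 ≈ 125.8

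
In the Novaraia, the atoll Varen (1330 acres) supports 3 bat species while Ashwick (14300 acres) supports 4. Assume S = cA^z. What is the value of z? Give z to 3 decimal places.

0.121

Taking logs: ln S = ln c + z ln A, so z = (ln S₂ − ln S₁)/(ln A₂ − ln A₁).
z = ln(4/3) / ln(14300/1330) = ln(1.333) / ln(10.75) = 0.2877 / 2.3751 = 0.1211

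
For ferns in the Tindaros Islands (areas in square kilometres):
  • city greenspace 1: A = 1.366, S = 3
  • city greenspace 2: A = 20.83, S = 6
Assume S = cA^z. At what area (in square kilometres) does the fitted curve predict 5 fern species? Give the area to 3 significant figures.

10.2 square kilometres

z = ln(6/3) / ln(20.83/1.366) = 0.6931 / 2.7245 = 0.2544
c = 3 / 1.366^0.2544 = 3 / 1.083 = 2.771
A = (5/2.771)^(1/0.2544) ⇒ ln A = ln(1.804)/0.2544 = 2.3198
A = e^2.3198 ≈ 10.17 square kilometres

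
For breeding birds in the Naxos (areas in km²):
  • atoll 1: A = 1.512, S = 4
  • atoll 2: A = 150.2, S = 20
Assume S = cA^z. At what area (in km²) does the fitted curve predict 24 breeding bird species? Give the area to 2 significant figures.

z = ln(20/4) / ln(150.2/1.512) = 1.6094 / 4.5985 = 0.3500
c = 4 / 1.512^0.3500 = 4 / 1.156 = 3.461
A = (24/3.461)^(1/0.3500) ⇒ ln A = ln(6.934)/0.3500 = 5.5329
A = e^5.5329 ≈ 252.9 km²

250 km²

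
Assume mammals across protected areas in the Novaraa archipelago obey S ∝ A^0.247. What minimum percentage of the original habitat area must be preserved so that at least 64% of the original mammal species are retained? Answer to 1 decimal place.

16.4%

Need (A_new/A_old)^0.247 = 0.64, so A_new/A_old = 0.64^(1/0.247) = 0.64^4.049
ln(A_new/A_old) = ln 0.64 / 0.247 = -0.4463 / 0.247 = -1.8068
A_new/A_old = e^-1.8068 ≈ 0.1642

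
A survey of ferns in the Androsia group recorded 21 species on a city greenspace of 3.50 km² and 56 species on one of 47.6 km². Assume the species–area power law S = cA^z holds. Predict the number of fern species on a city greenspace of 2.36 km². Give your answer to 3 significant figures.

z = ln(56/21) / ln(47.6/3.5) = 0.9808 / 2.6101 = 0.3758
c = 21 / 3.5^0.3758 = 21 / 1.601 = 13.11
S₃ = 13.11 × 2.36^0.3758 = 13.11 × 1.381 ≈ 18.11

18.1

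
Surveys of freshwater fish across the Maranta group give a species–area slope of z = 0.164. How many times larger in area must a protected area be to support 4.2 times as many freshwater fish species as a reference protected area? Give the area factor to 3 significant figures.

6310

(A₂/A₁)^0.164 = 4.2, so A₂/A₁ = 4.2^(1/0.164) = 4.2^6.098
ln(A₂/A₁) = ln 4.2 / 0.164 = 1.4351 / 0.164 = 8.7505
A₂/A₁ = e^8.7505 ≈ 6314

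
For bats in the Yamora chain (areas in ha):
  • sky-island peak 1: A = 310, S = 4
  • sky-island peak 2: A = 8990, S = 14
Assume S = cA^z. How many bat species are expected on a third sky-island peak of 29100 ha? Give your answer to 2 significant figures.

z = ln(14/4) / ln(8990/310) = 1.2528 / 3.3673 = 0.3720
c = 4 / 310^0.3720 = 4 / 8.45 = 0.4733
S₃ = 0.4733 × 29100^0.3720 = 0.4733 × 45.79 ≈ 21.67

22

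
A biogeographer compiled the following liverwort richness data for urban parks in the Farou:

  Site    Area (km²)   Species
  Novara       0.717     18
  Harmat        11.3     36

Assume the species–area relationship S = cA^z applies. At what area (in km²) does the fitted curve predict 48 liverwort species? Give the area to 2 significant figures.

z = ln(36/18) / ln(11.3/0.717) = 0.6931 / 2.7575 = 0.2514
c = 18 / 0.717^0.2514 = 18 / 0.9198 = 19.57
A = (48/19.57)^(1/0.2514) ⇒ ln A = ln(2.453)/0.2514 = 3.5693
A = e^3.5693 ≈ 35.49 km²

35 km²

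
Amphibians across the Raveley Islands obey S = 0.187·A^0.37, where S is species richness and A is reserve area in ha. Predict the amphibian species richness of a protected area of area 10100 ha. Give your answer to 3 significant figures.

S = 0.187 × 10100^0.37
ln S = ln 0.187 + 0.37 × ln 10100 = -1.6766 + 0.37 × 9.2203 = 1.7349
S = e^1.7349 ≈ 5.668

5.67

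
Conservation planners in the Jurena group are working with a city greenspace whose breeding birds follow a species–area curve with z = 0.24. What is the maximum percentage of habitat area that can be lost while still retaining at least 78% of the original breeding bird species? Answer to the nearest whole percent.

Need (A_new/A_old)^0.24 = 0.78, so A_new/A_old = 0.78^(1/0.24) = 0.78^4.167
ln(A_new/A_old) = ln 0.78 / 0.24 = -0.2485 / 0.24 = -1.0353
A_new/A_old = e^-1.0353 ≈ 0.3551
Fraction that can be lost = 1 − 0.3551 = 0.6449

64%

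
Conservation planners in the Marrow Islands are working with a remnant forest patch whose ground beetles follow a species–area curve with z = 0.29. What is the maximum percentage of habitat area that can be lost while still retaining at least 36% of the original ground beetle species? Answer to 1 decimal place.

Need (A_new/A_old)^0.29 = 0.36, so A_new/A_old = 0.36^(1/0.29) = 0.36^3.448
ln(A_new/A_old) = ln 0.36 / 0.29 = -1.0217 / 0.29 = -3.5229
A_new/A_old = e^-3.5229 ≈ 0.02951
Fraction that can be lost = 1 − 0.02951 = 0.9705

97.0%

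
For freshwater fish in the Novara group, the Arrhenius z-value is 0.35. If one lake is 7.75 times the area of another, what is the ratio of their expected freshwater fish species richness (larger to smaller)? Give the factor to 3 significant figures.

S₂/S₁ = (A₂/A₁)^z = 7.75^0.35
ln(S₂/S₁) = 0.35 × ln 7.75 = 0.35 × 2.0477 = 0.7167
S₂/S₁ = e^0.7167 ≈ 2.048

2.05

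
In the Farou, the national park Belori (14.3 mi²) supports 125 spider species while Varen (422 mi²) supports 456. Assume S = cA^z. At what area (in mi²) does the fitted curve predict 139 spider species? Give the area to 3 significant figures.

z = ln(456/125) / ln(422/14.3) = 1.2942 / 3.3847 = 0.3824
c = 125 / 14.3^0.3824 = 125 / 2.765 = 45.2
A = (139/45.2)^(1/0.3824) ⇒ ln A = ln(3.075)/0.3824 = 2.9379
A = e^2.9379 ≈ 18.88 mi²

18.9 mi²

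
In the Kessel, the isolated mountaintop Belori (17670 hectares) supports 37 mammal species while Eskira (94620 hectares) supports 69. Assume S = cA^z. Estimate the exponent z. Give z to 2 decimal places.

Taking logs: ln S = ln c + z ln A, so z = (ln S₂ − ln S₁)/(ln A₂ − ln A₁).
z = ln(69/37) / ln(94620/17670) = ln(1.865) / ln(5.355) = 0.6232 / 1.6780 = 0.3714

0.37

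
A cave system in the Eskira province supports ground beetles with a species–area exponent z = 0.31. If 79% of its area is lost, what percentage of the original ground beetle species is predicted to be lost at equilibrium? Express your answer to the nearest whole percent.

S_new/S_old = (A_new/A_old)^z = 0.21^0.31
= exp(0.31 × ln 0.21) = exp(0.31 × -1.5606) = exp(-0.4838) ≈ 0.6164
Fraction lost = 1 − 0.6164 = 0.3836

38%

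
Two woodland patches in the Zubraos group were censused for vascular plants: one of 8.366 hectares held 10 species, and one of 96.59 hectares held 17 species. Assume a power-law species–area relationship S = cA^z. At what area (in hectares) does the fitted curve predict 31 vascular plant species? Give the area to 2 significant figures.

z = ln(17/10) / ln(96.59/8.366) = 0.5306 / 2.4463 = 0.2169
c = 10 / 8.366^0.2169 = 10 / 1.585 = 6.308
A = (31/6.308)^(1/0.2169) ⇒ ln A = ln(4.914)/0.2169 = 7.3402
A = e^7.3402 ≈ 1541 hectares

1500 hectares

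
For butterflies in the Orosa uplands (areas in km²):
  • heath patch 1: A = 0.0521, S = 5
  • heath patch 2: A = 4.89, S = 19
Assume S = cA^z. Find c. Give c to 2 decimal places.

z = ln(S₂/S₁) / ln(A₂/A₁) = ln(19/5) / ln(4.89/0.0521) = 1.3350 / 4.5418 = 0.2939
c = S₁ / A₁^z = 5 / 0.0521^0.2939 = 5 / 0.4196 = 11.92

11.92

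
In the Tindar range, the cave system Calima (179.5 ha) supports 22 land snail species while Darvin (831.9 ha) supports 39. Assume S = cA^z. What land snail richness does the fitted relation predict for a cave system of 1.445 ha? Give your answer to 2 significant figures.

z = ln(39/22) / ln(831.9/179.5) = 0.5725 / 1.5335 = 0.3733
c = 22 / 179.5^0.3733 = 22 / 6.942 = 3.169
S₃ = 3.169 × 1.445^0.3733 = 3.169 × 1.147 ≈ 3.636

3.6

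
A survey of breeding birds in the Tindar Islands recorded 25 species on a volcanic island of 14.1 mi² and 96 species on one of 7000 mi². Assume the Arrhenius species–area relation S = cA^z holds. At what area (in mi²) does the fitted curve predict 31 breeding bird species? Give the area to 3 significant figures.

38.0 mi²

z = ln(96/25) / ln(7000/14.1) = 1.3455 / 6.2075 = 0.2167
c = 25 / 14.1^0.2167 = 25 / 1.775 = 14.09
A = (31/14.09)^(1/0.2167) ⇒ ln A = ln(2.2)/0.2167 = 3.6386
A = e^3.6386 ≈ 38.04 mi²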